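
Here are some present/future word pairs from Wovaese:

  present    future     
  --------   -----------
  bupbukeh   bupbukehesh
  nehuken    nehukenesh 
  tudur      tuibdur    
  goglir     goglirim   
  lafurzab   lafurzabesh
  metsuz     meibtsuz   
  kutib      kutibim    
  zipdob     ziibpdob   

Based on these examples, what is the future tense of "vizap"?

vizapesh

lafurzab and kutib both end in -b yet inflect differently (lafurzabesh, kutibim), so the final letter is not what conditions the rule; the last vowel is.
"vizap" has last vowel 'a'. The one such stem in the data (lafurzab → lafurzabesh) adds -esh, so the same rule applies.
So vizap → vizapesh.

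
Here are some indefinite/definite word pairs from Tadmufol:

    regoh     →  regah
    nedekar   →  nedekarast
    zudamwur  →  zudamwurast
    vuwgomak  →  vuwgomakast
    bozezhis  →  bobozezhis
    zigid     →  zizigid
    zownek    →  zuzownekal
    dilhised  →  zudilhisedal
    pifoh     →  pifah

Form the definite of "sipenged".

vuwgomak and zownek both end in -k yet inflect differently (vuwgomakast, zuzownekal), so the final letter is not what conditions the rule; the last vowel is.
"sipenged" has last vowel 'e'. The stems whose last vowel is 'e' (zownek → zuzownekal, dilhised → zudilhisedal) add zu- … -al around the stem.
So sipenged → zusipengedal.

zusipengedal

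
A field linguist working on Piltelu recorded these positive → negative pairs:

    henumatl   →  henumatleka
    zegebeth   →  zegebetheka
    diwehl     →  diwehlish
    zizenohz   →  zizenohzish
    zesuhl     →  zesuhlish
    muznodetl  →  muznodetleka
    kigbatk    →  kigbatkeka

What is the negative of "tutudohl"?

"tutudohl" has second-to-last letter 'h'. The stems whose second-to-last letter is 'h' (zizenohz → zizenohzish, zesuhl → zesuhlish, diwehl → diwehlish) add -ish.
So tutudohl → tutudohlish.

tutudohlish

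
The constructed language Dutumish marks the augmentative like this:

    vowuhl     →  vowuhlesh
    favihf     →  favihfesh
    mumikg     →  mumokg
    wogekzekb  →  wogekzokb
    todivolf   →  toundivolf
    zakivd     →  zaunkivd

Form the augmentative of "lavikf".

favihf and todivolf both end in -f yet inflect differently (favihfesh, toundivolf), so the final letter is not what conditions the rule; the second-to-last letter is.
"lavikf" has second-to-last letter 'k'. The stems whose second-to-last letter is 'k' (mumikg → mumokg, wogekzekb → wogekzokb) change the last vowel to 'o'.
The other patterns: stems whose second-to-last letter is 'h' add -esh; stems whose second-to-last letter is 'l' or 'v' insert -un- after the first vowel.
So lavikf → lavokf.

lavokf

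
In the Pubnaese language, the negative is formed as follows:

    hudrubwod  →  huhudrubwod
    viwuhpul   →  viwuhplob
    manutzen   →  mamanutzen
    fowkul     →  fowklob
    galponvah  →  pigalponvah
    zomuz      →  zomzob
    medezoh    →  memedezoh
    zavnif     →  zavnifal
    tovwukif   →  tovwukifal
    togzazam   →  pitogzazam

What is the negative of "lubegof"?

lulubegof

"lubegof" has last vowel 'o'. The stems whose last vowel is 'o' (hudrubwod → huhudrubwod, medezoh → memedezoh) repeat the first consonant+vowel as a prefix.
The other patterns: stems whose last vowel is 'u' delete the last vowel and add -ob; stems whose last vowel is 'i' add -al; stems whose last vowel is 'a' add the prefix pi-.
So lubegof → lulubegof.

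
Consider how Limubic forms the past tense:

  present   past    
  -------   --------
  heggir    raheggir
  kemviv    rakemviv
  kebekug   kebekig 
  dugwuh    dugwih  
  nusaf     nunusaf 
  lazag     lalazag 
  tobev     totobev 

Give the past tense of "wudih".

rawudih

"wudih" has last vowel 'i'. The stems whose last vowel is 'i' (heggir → raheggir, kemviv → rakemviv) add the prefix ra-.
The other patterns: stems whose last vowel is 'u' change the last vowel to 'i'; stems whose last vowel is 'a' or 'e' repeat the first consonant+vowel as a prefix.
So wudih → rawudih.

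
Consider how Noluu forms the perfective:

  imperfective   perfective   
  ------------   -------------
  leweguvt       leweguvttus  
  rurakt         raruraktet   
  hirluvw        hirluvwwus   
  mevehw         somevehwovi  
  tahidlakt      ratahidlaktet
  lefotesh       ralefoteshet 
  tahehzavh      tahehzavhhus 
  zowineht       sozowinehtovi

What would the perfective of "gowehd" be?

sogowehdovi

"gowehd" has second-to-last letter 'h'. The stems whose second-to-last letter is 'h' (zowineht → sozowinehtovi, mevehw → somevehwovi) add so- … -ovi around the stem.
So gowehd → sogowehdovi.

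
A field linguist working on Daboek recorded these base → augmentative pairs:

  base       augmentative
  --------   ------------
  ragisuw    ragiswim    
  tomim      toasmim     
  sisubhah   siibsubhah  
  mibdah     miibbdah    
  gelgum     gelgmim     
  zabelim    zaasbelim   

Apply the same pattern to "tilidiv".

"tilidiv" has last vowel 'i'. The stems whose last vowel is 'i' (zabelim → zaasbelim, tomim → toasmim) insert -as- after the first vowel.
The other patterns: stems whose last vowel is 'a' insert -ib- after the first vowel; stems whose last vowel is 'u' delete the last vowel and add -im.
So tilidiv → tiaslidiv.

tiaslidiv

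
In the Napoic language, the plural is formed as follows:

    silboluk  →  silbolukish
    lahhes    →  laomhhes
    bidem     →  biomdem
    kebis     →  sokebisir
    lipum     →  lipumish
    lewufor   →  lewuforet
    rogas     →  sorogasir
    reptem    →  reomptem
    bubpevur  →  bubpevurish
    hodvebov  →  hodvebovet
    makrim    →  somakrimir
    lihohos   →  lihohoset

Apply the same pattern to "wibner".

kebis and lihohos both end in -s yet inflect differently (sokebisir, lihohoset), so the final letter is not what conditions the rule; the last vowel is.
"wibner" has last vowel 'e'. The stems whose last vowel is 'e' (lahhes → laomhhes, reptem → reomptem, bidem → biomdem) insert -om- after the first vowel.
The other patterns: stems whose last vowel is 'a' or 'i' add so- … -ir around the stem; stems whose last vowel is 'o' add -et; stems whose last vowel is 'u' add -ish.
So wibner → wiombner.

wiombner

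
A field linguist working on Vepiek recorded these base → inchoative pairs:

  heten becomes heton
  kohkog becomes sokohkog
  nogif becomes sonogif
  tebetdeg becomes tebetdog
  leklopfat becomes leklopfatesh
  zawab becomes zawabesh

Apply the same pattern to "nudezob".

sonudezob

"nudezob" has last vowel 'o'. The one such stem in the data (kohkog → sokohkog) adds the prefix so-, so the same rule applies.
The other patterns: stems whose last vowel is 'e' change the last vowel to 'o'; stems whose last vowel is 'a' add -esh.
So nudezob → sonudezob.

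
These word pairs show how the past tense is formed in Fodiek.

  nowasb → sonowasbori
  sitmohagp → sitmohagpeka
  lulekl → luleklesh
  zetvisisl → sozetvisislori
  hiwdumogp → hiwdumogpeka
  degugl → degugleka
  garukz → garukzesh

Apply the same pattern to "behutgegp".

behutgegpeka

zetvisisl and degugl both end in -l yet inflect differently (sozetvisislori, degugleka), so the final letter is not what conditions the rule; the second-to-last letter is.
"behutgegp" has second-to-last letter 'g'. The stems whose second-to-last letter is 'g' (degugl → degugleka, sitmohagp → sitmohagpeka, hiwdumogp → hiwdumogpeka) add -eka.
The other patterns: stems whose second-to-last letter is 's' add so- … -ori around the stem; stems whose second-to-last letter is 'k' add -esh.
So behutgegp → behutgegpeka.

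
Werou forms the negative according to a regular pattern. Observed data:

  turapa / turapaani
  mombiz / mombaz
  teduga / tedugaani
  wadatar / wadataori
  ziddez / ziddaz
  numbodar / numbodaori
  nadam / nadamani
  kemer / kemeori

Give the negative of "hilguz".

ziddez and kemer both have last vowel 'e' yet inflect differently (ziddaz, kemeori), so the last vowel is not what conditions the rule; the final letter is.
"hilguz" ends in -z. The stems ending in -z (ziddez → ziddaz, mombiz → mombaz) change the last vowel to 'a'.
The other patterns: stems ending in -r drop the final letter and add -ori; stems ending in -a or -m add -ani.
So hilguz → hilgaz.

hilgaz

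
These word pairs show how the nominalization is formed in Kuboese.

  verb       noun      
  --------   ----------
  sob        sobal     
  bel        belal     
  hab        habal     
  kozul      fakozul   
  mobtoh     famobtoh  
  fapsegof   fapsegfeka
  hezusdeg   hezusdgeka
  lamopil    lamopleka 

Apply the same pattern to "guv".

bel and kozul both end in -l yet inflect differently (belal, fakozul), so the final letter is not what conditions the rule; the number of vowels is.
"guv" has 1 vowel. The stems with 1 vowel (sob → sobal, bel → belal, hab → habal) add -al.
The other patterns: stems with 2 vowels add the prefix fa-; stems with 3 vowels delete the last vowel and add -eka.
So guv → guval.

guval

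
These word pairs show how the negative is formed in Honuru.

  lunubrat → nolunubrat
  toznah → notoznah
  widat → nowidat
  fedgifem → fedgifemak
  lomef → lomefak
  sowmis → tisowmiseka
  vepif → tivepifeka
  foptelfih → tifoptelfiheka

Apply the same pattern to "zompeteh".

lomef and vepif both end in -f yet inflect differently (lomefak, tivepifeka), so the final letter is not what conditions the rule; the last vowel is.
"zompeteh" has last vowel 'e'. The stems whose last vowel is 'e' (fedgifem → fedgifemak, lomef → lomefak) add -ak.
So zompeteh → zompetehak.

zompetehak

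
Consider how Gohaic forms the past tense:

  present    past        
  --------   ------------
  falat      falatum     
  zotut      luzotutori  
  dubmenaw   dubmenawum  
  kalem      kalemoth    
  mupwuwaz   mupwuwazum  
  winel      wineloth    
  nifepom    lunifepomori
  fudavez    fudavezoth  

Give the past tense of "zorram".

mupwuwaz and fudavez both end in -z yet inflect differently (mupwuwazum, fudavezoth), so the final letter is not what conditions the rule; the last vowel is.
"zorram" has last vowel 'a'. The stems whose last vowel is 'a' (falat → falatum, dubmenaw → dubmenawum, mupwuwaz → mupwuwazum) add -um.
The other patterns: stems whose last vowel is 'e' add -oth; stems whose last vowel is 'o' or 'u' add lu- … -ori around the stem.
So zorram → zorramum.

zorramum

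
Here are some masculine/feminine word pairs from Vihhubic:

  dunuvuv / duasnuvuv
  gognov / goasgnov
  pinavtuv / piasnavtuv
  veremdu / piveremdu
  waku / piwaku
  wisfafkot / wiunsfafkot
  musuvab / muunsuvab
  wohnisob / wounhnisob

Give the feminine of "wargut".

waunrgut

dunuvuv and veremdu both have last vowel 'u' yet inflect differently (duasnuvuv, piveremdu), so the last vowel is not what conditions the rule; the final letter is.
"wargut" ends in -t. The one such stem in the data (wisfafkot → wiunsfafkot) inserts -un- after the first vowel (as do musuvab, wohnisob), so the same rule applies.
The other patterns: stems ending in -v insert -as- after the first vowel; stems ending in -u add the prefix pi-.
So wargut → waunrgut.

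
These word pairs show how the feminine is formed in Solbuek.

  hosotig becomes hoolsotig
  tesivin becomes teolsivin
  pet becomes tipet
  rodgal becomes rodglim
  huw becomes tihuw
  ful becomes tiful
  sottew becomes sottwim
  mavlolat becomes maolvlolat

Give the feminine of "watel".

huw and sottew both end in -w yet inflect differently (tihuw, sottwim), so the final letter is not what conditions the rule; the number of vowels is.
"watel" has 2 vowels. The stems with 2 vowels (sottew → sottwim, rodgal → rodglim) delete the last vowel and add -im.
So watel → watlim.

watlim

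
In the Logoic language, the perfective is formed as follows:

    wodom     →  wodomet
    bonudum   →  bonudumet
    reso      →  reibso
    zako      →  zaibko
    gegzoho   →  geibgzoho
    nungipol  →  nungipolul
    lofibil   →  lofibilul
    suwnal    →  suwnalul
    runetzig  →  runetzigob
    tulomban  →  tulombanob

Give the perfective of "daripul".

wodom and reso both have last vowel 'o' yet inflect differently (wodomet, reibso), so the last vowel is not what conditions the rule; the final letter is.
"daripul" ends in -l. The stems ending in -l (nungipol → nungipolul, lofibil → lofibilul, suwnal → suwnalul) add -ul.
The other patterns: stems ending in -m add -et; stems ending in -o insert -ib- after the first vowel; stems ending in -g or -n add -ob.
So daripul → daripulul.

daripulul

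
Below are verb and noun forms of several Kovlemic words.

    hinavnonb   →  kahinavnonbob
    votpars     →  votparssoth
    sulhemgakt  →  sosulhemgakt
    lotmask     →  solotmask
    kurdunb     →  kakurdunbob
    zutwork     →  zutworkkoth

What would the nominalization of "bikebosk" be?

zutwork and lotmask both end in -k yet inflect differently (zutworkkoth, solotmask), so the final letter is not what conditions the rule; the second-to-last letter is.
"bikebosk" has second-to-last letter 's'. The one such stem in the data (lotmask → solotmask) adds the prefix so-, so the same rule applies.
The other patterns: stems whose second-to-last letter is 'n' add ka- … -ob around the stem; stems whose second-to-last letter is 'r' double the final consonant and add -oth.
So bikebosk → sobikebosk.

sobikebosk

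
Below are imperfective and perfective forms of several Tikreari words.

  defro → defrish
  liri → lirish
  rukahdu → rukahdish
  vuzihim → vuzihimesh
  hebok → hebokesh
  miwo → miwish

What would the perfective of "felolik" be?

"felolik" ends in a consonant. The stems ending in a consonant (vuzihim → vuzihimesh, hebok → hebokesh) add -esh.
So felolik → felolikesh.

felolikesh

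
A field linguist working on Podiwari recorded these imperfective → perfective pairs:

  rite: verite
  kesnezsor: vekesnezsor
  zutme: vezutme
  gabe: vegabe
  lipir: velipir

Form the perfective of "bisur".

vebisur

Every pair shown (rite → verite, kesnezsor → vekesnezsor, zutme → vezutme, …) follows the same rule: add the prefix ve-.
So bisur → vebisur.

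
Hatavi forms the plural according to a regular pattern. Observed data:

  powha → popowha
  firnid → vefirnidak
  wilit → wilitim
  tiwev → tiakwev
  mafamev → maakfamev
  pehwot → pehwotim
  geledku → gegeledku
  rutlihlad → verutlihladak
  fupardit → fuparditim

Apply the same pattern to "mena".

memena

firnid and fupardit both have last vowel 'i' yet inflect differently (vefirnidak, fuparditim), so the last vowel is not what conditions the rule; the final letter is.
"mena" ends in -a. The one such stem in the data (powha → popowha) repeats the first consonant+vowel as a prefix (as does geledku), so the same rule applies.
The other patterns: stems ending in -v insert -ak- after the first vowel; stems ending in -d add ve- … -ak around the stem; stems ending in -t add -im.
So mena → memena.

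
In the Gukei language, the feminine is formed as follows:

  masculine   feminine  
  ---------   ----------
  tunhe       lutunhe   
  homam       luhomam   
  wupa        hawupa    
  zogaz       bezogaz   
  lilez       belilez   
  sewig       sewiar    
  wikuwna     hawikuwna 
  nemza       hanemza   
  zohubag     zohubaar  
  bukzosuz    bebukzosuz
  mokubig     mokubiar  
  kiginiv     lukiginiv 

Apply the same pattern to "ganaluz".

beganaluz

"ganaluz" ends in -z. The stems ending in -z (bukzosuz → bebukzosuz, zogaz → bezogaz, lilez → belilez) add the prefix be-.
The other patterns: stems ending in -a add the prefix ha-; stems ending in -g drop the final letter and add -ar; stems ending in -e, -m or -v add the prefix lu-.
So ganaluz → beganaluz.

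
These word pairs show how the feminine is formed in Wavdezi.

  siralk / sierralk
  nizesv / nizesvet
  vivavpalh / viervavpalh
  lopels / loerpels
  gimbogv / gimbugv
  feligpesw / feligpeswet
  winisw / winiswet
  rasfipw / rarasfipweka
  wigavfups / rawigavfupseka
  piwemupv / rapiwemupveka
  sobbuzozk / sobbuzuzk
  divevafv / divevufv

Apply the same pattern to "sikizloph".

rasikizlopheka

nizesv and piwemupv both end in -v yet inflect differently (nizesvet, rapiwemupveka), so the final letter is not what conditions the rule; the second-to-last letter is.
"sikizloph" has second-to-last letter 'p'. The stems whose second-to-last letter is 'p' (piwemupv → rapiwemupveka, wigavfups → rawigavfupseka, rasfipw → rarasfipweka) add ra- … -eka around the stem.
The other patterns: stems whose second-to-last letter is 's' add -et; stems whose second-to-last letter is 'l' insert -er- after the first vowel; stems whose second-to-last letter is 'f', 'g' or 'z' change the last vowel to 'u'.
So sikizloph → rasikizlopheka.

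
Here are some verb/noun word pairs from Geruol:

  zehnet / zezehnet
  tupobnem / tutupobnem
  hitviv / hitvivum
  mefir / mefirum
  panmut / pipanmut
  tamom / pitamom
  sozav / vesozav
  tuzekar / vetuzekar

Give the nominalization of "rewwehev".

zehnet and panmut both end in -t yet inflect differently (zezehnet, pipanmut), so the final letter is not what conditions the rule; the last vowel is.
"rewwehev" has last vowel 'e'. The stems whose last vowel is 'e' (zehnet → zezehnet, tupobnem → tutupobnem) repeat the first consonant+vowel as a prefix.
So rewwehev → rerewwehev.

rerewwehev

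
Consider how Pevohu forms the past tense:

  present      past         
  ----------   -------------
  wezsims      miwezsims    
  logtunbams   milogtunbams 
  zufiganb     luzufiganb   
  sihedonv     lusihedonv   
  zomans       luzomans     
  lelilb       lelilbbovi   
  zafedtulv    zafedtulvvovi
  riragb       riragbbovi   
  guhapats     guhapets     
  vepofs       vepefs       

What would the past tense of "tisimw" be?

mitisimw

wezsims and zomans both end in -s yet inflect differently (miwezsims, luzomans), so the final letter is not what conditions the rule; the second-to-last letter is.
"tisimw" has second-to-last letter 'm'. The stems whose second-to-last letter is 'm' (wezsims → miwezsims, logtunbams → milogtunbams) add the prefix mi-.
The other patterns: stems whose second-to-last letter is 'n' add the prefix lu-; stems whose second-to-last letter is 'g' or 'l' double the final consonant and add -ovi; stems whose second-to-last letter is 'f' or 't' change the last vowel to 'e'.
So tisimw → mitisimw.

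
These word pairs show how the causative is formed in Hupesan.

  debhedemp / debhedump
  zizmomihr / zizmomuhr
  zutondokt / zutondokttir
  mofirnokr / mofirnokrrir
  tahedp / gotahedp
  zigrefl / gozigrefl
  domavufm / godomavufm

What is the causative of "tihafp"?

gotihafp

zizmomihr and mofirnokr both end in -r yet inflect differently (zizmomuhr, mofirnokrrir), so the final letter is not what conditions the rule; the second-to-last letter is.
"tihafp" has second-to-last letter 'f'. The stems whose second-to-last letter is 'f' (zigrefl → gozigrefl, domavufm → godomavufm) add the prefix go-.
The other patterns: stems whose second-to-last letter is 'h' or 'm' change the last vowel to 'u'; stems whose second-to-last letter is 'k' double the final consonant and add -ir.
So tihafp → gotihafp.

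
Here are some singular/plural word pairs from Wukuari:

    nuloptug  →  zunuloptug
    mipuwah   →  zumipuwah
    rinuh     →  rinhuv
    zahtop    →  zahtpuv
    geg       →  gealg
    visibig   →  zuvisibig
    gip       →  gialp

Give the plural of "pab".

"pab" has 1 vowel. The stems with 1 vowel (geg → gealg, gip → gialp) insert -al- after the first vowel.
So pab → paalb.

paalb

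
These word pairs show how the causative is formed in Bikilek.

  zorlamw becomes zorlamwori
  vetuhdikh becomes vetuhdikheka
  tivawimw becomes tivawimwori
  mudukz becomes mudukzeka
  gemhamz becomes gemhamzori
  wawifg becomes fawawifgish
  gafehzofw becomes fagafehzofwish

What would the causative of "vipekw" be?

vipekweka

tivawimw and gafehzofw both end in -w yet inflect differently (tivawimwori, fagafehzofwish), so the final letter is not what conditions the rule; the second-to-last letter is.
"vipekw" has second-to-last letter 'k'. The stems whose second-to-last letter is 'k' (mudukz → mudukzeka, vetuhdikh → vetuhdikheka) add -eka.
The other patterns: stems whose second-to-last letter is 'm' add -ori; stems whose second-to-last letter is 'f' add fa- … -ish around the stem.
So vipekw → vipekweka.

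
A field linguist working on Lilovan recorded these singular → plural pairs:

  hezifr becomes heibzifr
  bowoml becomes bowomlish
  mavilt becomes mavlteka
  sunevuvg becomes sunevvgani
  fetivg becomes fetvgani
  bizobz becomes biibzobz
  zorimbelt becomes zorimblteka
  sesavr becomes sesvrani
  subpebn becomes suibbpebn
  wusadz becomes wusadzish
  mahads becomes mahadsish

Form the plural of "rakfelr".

hezifr and sesavr both end in -r yet inflect differently (heibzifr, sesvrani), so the final letter is not what conditions the rule; the second-to-last letter is.
"rakfelr" has second-to-last letter 'l'. The stems whose second-to-last letter is 'l' (zorimbelt → zorimblteka, mavilt → mavlteka) delete the last vowel and add -eka.
The other patterns: stems whose second-to-last letter is 'b' or 'f' insert -ib- after the first vowel; stems whose second-to-last letter is 'v' delete the last vowel and add -ani; stems whose second-to-last letter is 'd' or 'm' add -ish.
So rakfelr → rakflreka.

rakflreka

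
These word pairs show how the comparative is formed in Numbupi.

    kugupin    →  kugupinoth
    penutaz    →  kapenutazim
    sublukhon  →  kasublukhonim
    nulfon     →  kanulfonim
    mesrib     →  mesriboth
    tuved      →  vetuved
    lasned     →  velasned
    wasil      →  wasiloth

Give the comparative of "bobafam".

kugupin and sublukhon both end in -n yet inflect differently (kugupinoth, kasublukhonim), so the final letter is not what conditions the rule; the last vowel is.
"bobafam" has last vowel 'a'. The one such stem in the data (penutaz → kapenutazim) adds ka- … -im around the stem, so the same rule applies.
So bobafam → kabobafamim.

kabobafamim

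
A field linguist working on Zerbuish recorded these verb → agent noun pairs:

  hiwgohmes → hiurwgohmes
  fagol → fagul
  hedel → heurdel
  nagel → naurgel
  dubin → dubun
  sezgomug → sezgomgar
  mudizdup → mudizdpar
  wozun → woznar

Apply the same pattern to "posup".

wozun and dubin both end in -n yet inflect differently (woznar, dubun), so the final letter is not what conditions the rule; the last vowel is.
"posup" has last vowel 'u'. The stems whose last vowel is 'u' (sezgomug → sezgomgar, mudizdup → mudizdpar, wozun → woznar) delete the last vowel and add -ar.
So posup → pospar.

pospar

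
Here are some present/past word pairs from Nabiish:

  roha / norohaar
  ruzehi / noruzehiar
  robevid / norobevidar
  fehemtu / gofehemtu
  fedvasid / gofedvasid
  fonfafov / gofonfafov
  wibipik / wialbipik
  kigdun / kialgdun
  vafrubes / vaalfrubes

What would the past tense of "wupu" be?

wualpu

robevid and fedvasid both end in -d yet inflect differently (norobevidar, gofedvasid), so the final letter is not what conditions the rule; the first letter is.
"wupu" begins with w-. The one such stem in the data (wibipik → wialbipik) inserts -al- after the first vowel (as do kigdun, vafrubes), so the same rule applies.
The other patterns: stems beginning with r- add no- … -ar around the stem; stems beginning with f- add the prefix go-.
So wupu → wualpu.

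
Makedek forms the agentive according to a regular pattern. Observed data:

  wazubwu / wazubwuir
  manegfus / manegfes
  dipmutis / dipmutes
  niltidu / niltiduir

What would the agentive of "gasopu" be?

gasopuir

wazubwu and manegfus both have last vowel 'u' yet inflect differently (wazubwuir, manegfes), so the last vowel is not what conditions the rule; whether the stem ends in a vowel or a consonant is.
"gasopu" ends in a vowel. The stems ending in a vowel (wazubwu → wazubwuir, niltidu → niltiduir) add -ir.
The other pattern: stems ending in a consonant change the last vowel to 'e'.
So gasopu → gasopuir.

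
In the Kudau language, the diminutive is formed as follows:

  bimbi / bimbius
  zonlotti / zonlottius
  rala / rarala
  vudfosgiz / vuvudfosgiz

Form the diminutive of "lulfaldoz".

bimbi and vudfosgiz both have last vowel 'i' yet inflect differently (bimbius, vuvudfosgiz), so the last vowel is not what conditions the rule; the final letter is.
"lulfaldoz" ends in -z. The one such stem in the data (vudfosgiz → vuvudfosgiz) repeats the first consonant+vowel as a prefix (as does rala), so the same rule applies.
The other pattern: stems ending in -i add -us.
So lulfaldoz → lululfaldoz.

lululfaldoz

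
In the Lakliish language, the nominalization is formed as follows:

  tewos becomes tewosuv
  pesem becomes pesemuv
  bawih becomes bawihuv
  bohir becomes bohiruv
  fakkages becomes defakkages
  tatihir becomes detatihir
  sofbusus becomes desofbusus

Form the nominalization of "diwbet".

tewos and fakkages both end in -s yet inflect differently (tewosuv, defakkages), so the final letter is not what conditions the rule; the number of vowels is.
"diwbet" has 2 vowels. The stems with 2 vowels (tewos → tewosuv, pesem → pesemuv, bawih → bawihuv) add -uv.
The other pattern: stems with 3 vowels add the prefix de-.
So diwbet → diwbetuv.

diwbetuv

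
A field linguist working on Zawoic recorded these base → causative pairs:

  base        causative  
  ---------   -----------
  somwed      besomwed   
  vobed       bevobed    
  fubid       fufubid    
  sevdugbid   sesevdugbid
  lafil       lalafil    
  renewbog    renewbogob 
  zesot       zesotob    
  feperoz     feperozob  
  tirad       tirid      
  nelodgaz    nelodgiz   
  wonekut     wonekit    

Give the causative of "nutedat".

"nutedat" has last vowel 'a'. The stems whose last vowel is 'a' (tirad → tirid, nelodgaz → nelodgiz) change the last vowel to 'i'.
So nutedat → nutedit.

nutedit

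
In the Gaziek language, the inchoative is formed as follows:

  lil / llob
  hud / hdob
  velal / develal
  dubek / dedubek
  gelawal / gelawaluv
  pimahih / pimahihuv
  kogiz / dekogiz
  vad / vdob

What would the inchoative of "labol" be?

lil and velal both end in -l yet inflect differently (llob, develal), so the final letter is not what conditions the rule; the number of vowels is.
"labol" has 2 vowels. The stems with 2 vowels (kogiz → dekogiz, dubek → dedubek, velal → develal) add the prefix de-.
The other patterns: stems with 1 vowel delete the last vowel and add -ob; stems with 3 vowels add -uv.
So labol → delabol.

delabol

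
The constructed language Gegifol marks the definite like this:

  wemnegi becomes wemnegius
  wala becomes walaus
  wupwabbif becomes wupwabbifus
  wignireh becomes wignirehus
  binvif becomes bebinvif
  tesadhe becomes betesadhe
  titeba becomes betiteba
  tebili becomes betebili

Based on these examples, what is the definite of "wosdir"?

wosdirus

wupwabbif and binvif both end in -f yet inflect differently (wupwabbifus, bebinvif), so the final letter is not what conditions the rule; the first letter is.
"wosdir" begins with w-. The stems beginning with w- (wemnegi → wemnegius, wala → walaus, wupwabbif → wupwabbifus) add -us.
So wosdir → wosdirus.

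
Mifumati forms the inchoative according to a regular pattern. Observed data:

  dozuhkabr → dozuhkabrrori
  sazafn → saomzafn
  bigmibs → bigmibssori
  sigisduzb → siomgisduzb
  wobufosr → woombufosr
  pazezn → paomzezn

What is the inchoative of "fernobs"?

"fernobs" has second-to-last letter 'b'. The stems whose second-to-last letter is 'b' (bigmibs → bigmibssori, dozuhkabr → dozuhkabrrori) double the final consonant and add -ori.
The other pattern: stems whose second-to-last letter is 'f', 's' or 'z' insert -om- after the first vowel.
So fernobs → fernobssori.

fernobssori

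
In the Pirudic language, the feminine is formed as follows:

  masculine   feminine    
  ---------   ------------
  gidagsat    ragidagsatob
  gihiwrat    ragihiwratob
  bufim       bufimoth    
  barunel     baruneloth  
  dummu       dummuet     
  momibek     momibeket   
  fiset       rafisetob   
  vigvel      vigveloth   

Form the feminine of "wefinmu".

barunel and fiset both have last vowel 'e' yet inflect differently (baruneloth, rafisetob), so the last vowel is not what conditions the rule; the final letter is.
"wefinmu" ends in -u. The one such stem in the data (dummu → dummuet) adds -et, so the same rule applies.
So wefinmu → wefinmuet.

wefinmuet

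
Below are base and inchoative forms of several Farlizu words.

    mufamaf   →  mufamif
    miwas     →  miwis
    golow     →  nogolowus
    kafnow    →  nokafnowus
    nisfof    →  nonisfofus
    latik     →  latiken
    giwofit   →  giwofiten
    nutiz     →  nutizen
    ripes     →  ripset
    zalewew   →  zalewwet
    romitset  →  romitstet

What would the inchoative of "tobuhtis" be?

"tobuhtis" has last vowel 'i'. The stems whose last vowel is 'i' (latik → latiken, giwofit → giwofiten, nutiz → nutizen) add -en.
So tobuhtis → tobuhtisen.

tobuhtisen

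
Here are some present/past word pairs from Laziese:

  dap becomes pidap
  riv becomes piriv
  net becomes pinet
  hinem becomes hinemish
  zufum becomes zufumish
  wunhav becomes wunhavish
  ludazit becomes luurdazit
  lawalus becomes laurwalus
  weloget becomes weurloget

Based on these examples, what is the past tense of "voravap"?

"voravap" has 3 vowels. The stems with 3 vowels (ludazit → luurdazit, lawalus → laurwalus, weloget → weurloget) insert -ur- after the first vowel.
So voravap → vourravap.

vourravap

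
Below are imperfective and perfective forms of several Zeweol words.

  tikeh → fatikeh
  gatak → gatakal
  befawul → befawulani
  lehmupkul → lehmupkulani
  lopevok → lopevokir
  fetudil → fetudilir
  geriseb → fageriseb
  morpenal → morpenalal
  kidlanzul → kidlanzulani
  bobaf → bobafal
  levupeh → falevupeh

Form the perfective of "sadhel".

fasadhel

morpenal and lehmupkul both end in -l yet inflect differently (morpenalal, lehmupkulani), so the final letter is not what conditions the rule; the last vowel is.
"sadhel" has last vowel 'e'. The stems whose last vowel is 'e' (geriseb → fageriseb, levupeh → falevupeh, tikeh → fatikeh) add the prefix fa-.
The other patterns: stems whose last vowel is 'a' add -al; stems whose last vowel is 'u' add -ani; stems whose last vowel is 'i' or 'o' add -ir.
So sadhel → fasadhel.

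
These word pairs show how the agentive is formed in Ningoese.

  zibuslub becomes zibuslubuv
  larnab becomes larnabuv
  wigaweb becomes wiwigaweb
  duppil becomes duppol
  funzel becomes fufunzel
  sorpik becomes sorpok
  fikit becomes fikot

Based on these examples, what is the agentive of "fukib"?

duppil and funzel both end in -l yet inflect differently (duppol, fufunzel), so the final letter is not what conditions the rule; the last vowel is.
"fukib" has last vowel 'i'. The stems whose last vowel is 'i' (duppil → duppol, fikit → fikot, sorpik → sorpok) change the last vowel to 'o'.
So fukib → fukob.

fukob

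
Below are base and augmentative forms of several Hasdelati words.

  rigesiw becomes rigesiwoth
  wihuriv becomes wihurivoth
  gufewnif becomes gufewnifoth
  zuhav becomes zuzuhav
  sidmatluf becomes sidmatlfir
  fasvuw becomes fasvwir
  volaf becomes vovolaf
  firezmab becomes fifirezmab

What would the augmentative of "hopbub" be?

hopbbir

gufewnif and sidmatluf both end in -f yet inflect differently (gufewnifoth, sidmatlfir), so the final letter is not what conditions the rule; the last vowel is.
"hopbub" has last vowel 'u'. The stems whose last vowel is 'u' (sidmatluf → sidmatlfir, fasvuw → fasvwir) delete the last vowel and add -ir.
So hopbub → hopbbir.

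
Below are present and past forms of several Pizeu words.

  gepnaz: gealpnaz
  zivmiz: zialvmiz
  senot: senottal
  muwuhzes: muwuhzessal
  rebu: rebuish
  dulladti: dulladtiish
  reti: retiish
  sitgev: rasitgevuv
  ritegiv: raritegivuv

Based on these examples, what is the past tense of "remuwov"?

zivmiz and dulladti both have last vowel 'i' yet inflect differently (zialvmiz, dulladtiish), so the last vowel is not what conditions the rule; the final letter is.
"remuwov" ends in -v. The stems ending in -v (sitgev → rasitgevuv, ritegiv → raritegivuv) add ra- … -uv around the stem.
So remuwov → raremuwovuv.

raremuwovuv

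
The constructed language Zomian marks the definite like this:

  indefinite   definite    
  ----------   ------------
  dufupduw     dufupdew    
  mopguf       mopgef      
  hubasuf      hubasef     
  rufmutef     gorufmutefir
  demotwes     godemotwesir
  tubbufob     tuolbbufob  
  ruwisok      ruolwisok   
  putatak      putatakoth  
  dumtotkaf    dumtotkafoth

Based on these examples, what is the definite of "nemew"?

"nemew" has last vowel 'e'. The stems whose last vowel is 'e' (rufmutef → gorufmutefir, demotwes → godemotwesir) add go- … -ir around the stem.
So nemew → gonemewir.

gonemewir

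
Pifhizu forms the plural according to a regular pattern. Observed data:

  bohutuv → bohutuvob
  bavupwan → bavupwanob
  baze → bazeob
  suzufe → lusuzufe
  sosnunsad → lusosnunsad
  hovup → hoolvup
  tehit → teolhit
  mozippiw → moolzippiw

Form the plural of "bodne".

baze and suzufe both end in -e yet inflect differently (bazeob, lusuzufe), so the final letter is not what conditions the rule; the first letter is.
"bodne" begins with b-. The stems beginning with b- (bohutuv → bohutuvob, bavupwan → bavupwanob, baze → bazeob) add -ob.
The other patterns: stems beginning with s- add the prefix lu-; stems beginning with h-, m- or t- insert -ol- after the first vowel.
So bodne → bodneob.

bodneob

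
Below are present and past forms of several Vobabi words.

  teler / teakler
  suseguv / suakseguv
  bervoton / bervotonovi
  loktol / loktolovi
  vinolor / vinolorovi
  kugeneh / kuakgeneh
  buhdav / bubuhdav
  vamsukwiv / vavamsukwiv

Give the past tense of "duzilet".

"duzilet" has last vowel 'e'. The stems whose last vowel is 'e' (kugeneh → kuakgeneh, teler → teakler) insert -ak- after the first vowel.
The other patterns: stems whose last vowel is 'o' add -ovi; stems whose last vowel is 'a' or 'i' repeat the first consonant+vowel as a prefix.
So duzilet → duakzilet.

duakzilet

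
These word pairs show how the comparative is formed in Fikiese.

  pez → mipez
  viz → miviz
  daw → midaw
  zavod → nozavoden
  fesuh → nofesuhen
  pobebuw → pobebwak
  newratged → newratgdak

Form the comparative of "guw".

"guw" has 1 vowel. The stems with 1 vowel (pez → mipez, viz → miviz, daw → midaw) add the prefix mi-.
So guw → miguw.

miguw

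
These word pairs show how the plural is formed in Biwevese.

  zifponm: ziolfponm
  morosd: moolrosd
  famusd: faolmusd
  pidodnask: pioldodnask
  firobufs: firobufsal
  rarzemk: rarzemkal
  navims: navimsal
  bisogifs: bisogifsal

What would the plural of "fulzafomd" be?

pidodnask and rarzemk both end in -k yet inflect differently (pioldodnask, rarzemkal), so the final letter is not what conditions the rule; the second-to-last letter is.
"fulzafomd" has second-to-last letter 'm'. The stems whose second-to-last letter is 'm' (rarzemk → rarzemkal, navims → navimsal) add -al.
The other pattern: stems whose second-to-last letter is 'n' or 's' insert -ol- after the first vowel.
So fulzafomd → fulzafomdal.

fulzafomdal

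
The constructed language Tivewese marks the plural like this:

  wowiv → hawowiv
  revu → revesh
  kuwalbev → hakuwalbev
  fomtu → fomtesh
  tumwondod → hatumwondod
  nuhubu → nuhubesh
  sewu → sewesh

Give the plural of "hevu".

hevesh

"hevu" ends in -u. The stems ending in -u (nuhubu → nuhubesh, fomtu → fomtesh, sewu → sewesh) drop the final letter and add -esh.
The other pattern: stems ending in -d or -v add the prefix ha-.
So hevu → hevesh.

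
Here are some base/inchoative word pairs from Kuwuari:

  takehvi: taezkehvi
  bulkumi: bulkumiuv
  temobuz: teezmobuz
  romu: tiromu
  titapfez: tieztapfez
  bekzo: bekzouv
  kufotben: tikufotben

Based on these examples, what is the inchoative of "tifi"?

tiezfi

takehvi and bulkumi both end in -i yet inflect differently (taezkehvi, bulkumiuv), so the final letter is not what conditions the rule; the first letter is.
"tifi" begins with t-. The stems beginning with t- (temobuz → teezmobuz, takehvi → taezkehvi, titapfez → tieztapfez) insert -ez- after the first vowel.
The other patterns: stems beginning with b- add -uv; stems beginning with k- or r- add the prefix ti-.
So tifi → tiezfi.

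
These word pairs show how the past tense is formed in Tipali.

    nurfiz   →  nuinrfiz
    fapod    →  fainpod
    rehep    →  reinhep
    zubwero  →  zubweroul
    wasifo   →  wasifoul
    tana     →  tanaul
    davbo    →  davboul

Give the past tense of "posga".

"posga" ends in a vowel. The stems ending in a vowel (zubwero → zubweroul, wasifo → wasifoul, tana → tanaul) add -ul.
The other pattern: stems ending in a consonant insert -in- after the first vowel.
So posga → posgaul.

posgaul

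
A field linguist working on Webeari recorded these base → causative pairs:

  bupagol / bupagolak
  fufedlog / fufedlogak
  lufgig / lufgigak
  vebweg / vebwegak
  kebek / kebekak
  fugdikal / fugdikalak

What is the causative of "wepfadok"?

Every pair shown (bupagol → bupagolak, fufedlog → fufedlogak, lufgig → lufgigak, …) follows the same rule: add -ak.
So wepfadok → wepfadokak.

wepfadokak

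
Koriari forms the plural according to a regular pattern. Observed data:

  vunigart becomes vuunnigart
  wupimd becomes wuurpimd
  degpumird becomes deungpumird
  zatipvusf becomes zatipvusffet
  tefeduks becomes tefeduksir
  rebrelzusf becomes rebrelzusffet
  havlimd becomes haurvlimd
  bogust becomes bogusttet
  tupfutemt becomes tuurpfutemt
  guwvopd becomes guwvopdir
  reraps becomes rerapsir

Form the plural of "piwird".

piunwird

"piwird" has second-to-last letter 'r'. The stems whose second-to-last letter is 'r' (degpumird → deungpumird, vunigart → vuunnigart) insert -un- after the first vowel.
The other patterns: stems whose second-to-last letter is 's' double the final consonant and add -et; stems whose second-to-last letter is 'm' insert -ur- after the first vowel; stems whose second-to-last letter is 'k' or 'p' add -ir.
So piwird → piunwird.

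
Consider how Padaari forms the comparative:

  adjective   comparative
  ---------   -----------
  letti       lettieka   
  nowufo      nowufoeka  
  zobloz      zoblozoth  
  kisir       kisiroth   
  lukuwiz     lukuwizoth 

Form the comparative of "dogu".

dogueka

nowufo and zobloz both have last vowel 'o' yet inflect differently (nowufoeka, zoblozoth), so the last vowel is not what conditions the rule; whether the stem ends in a vowel or a consonant is.
"dogu" ends in a vowel. The stems ending in a vowel (letti → lettieka, nowufo → nowufoeka) add -eka.
The other pattern: stems ending in a consonant add -oth.
So dogu → dogueka.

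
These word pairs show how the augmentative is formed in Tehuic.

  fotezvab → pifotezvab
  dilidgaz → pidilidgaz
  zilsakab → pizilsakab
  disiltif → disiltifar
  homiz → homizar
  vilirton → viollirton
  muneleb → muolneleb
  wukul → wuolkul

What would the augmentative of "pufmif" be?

dilidgaz and homiz both end in -z yet inflect differently (pidilidgaz, homizar), so the final letter is not what conditions the rule; the last vowel is.
"pufmif" has last vowel 'i'. The stems whose last vowel is 'i' (disiltif → disiltifar, homiz → homizar) add -ar.
The other patterns: stems whose last vowel is 'a' add the prefix pi-; stems whose last vowel is 'e', 'o' or 'u' insert -ol- after the first vowel.
So pufmif → pufmifar.

pufmifar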